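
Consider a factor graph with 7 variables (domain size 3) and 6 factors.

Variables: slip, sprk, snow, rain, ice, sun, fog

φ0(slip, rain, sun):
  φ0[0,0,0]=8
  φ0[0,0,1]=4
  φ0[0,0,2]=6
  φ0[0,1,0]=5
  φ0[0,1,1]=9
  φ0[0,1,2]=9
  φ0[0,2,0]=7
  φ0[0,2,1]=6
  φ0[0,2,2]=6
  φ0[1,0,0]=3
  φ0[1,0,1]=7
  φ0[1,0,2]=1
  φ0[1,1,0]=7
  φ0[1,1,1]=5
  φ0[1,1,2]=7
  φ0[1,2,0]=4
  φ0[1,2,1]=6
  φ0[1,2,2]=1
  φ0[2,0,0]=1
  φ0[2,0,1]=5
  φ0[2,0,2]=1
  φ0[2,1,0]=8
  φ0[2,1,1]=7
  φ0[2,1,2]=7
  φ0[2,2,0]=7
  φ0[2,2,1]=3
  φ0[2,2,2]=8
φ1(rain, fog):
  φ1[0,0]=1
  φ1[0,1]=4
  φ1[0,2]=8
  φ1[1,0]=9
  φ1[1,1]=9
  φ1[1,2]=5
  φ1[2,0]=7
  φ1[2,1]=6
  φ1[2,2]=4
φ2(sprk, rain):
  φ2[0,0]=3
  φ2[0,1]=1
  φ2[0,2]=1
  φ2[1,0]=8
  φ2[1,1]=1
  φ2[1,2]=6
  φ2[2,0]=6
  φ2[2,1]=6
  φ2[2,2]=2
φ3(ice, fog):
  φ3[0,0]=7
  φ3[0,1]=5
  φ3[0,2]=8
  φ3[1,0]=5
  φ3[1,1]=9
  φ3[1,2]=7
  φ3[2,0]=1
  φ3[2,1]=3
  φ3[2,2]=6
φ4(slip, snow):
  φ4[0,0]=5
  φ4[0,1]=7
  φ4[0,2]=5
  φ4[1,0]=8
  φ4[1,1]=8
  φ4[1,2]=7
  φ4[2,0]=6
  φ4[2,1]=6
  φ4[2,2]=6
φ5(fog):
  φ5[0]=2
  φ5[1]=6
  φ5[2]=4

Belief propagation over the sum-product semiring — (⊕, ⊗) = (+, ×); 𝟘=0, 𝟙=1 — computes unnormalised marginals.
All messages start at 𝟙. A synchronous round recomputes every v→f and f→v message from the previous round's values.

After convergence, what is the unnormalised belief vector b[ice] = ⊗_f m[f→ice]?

b[ice] = [13274502, 16349922, 7800970]

init: all messages = 𝟙 over 3 values
r1 m[φ0→slip] = [60, 41, 47]
r1 m[φ0→rain] = [36, 64, 48]
r1 m[φ0→sun] = [50, 52, 46]
r1 m[φ1→rain] = [13, 23, 17]
r1 m[φ1→fog] = [17, 19, 17]
r1 m[φ2→sprk] = [5, 15, 14]
r1 m[φ2→rain] = [17, 8, 9]
r1 m[φ3→ice] = [20, 21, 10]
r1 m[φ3→fog] = [13, 17, 21]
r1 m[φ4→slip] = [17, 23, 18]
r1 m[φ4→snow] = [19, 21, 18]
r1 m[φ5→fog] = [2, 6, 4]
r1 m[slip→φ0] = [1, 1, 1]
r1 m[slip→φ4] = [1, 1, 1]
r1 m[sprk→φ2] = [1, 1, 1]
r1 m[snow→φ4] = [1, 1, 1]
r1 m[rain→φ0] = [1, 1, 1]
r1 m[rain→φ1] = [1, 1, 1]
r1 m[rain→φ2] = [1, 1, 1]
r1 m[ice→φ3] = [1, 1, 1]
r1 m[sun→φ0] = [1, 1, 1]
r1 m[fog→φ1] = [1, 1, 1]
r1 m[fog→φ3] = [1, 1, 1]
r1 m[fog→φ5] = [1, 1, 1]
r2 m[φ0→slip] = [60, 41, 47]
r2 m[φ0→rain] = [36, 64, 48]
r2 m[φ0→sun] = [50, 52, 46]
r2 m[φ1→rain] = [13, 23, 17]
r2 m[φ1→fog] = [17, 19, 17]
r2 m[φ2→sprk] = [5, 15, 14]
r2 m[φ2→rain] = [17, 8, 9]
r2 m[φ3→ice] = [20, 21, 10]
r2 m[φ3→fog] = [13, 17, 21]
r2 m[φ4→slip] = [17, 23, 18]
r2 m[φ4→snow] = [19, 21, 18]
r2 m[φ5→fog] = [2, 6, 4]
r2 m[slip→φ0] = [17, 23, 18]
r2 m[slip→φ4] = [60, 41, 47]
r2 m[sprk→φ2] = [1, 1, 1]
r2 m[snow→φ4] = [1, 1, 1]
r2 m[rain→φ0] = [221, 184, 153]
r2 m[rain→φ1] = [612, 512, 432]
r2 m[rain→φ2] = [468, 1472, 816]
r2 m[ice→φ3] = [1, 1, 1]
r2 m[sun→φ0] = [1, 1, 1]
r2 m[fog→φ1] = [26, 102, 84]
r2 m[fog→φ3] = [34, 114, 68]
r2 m[fog→φ5] = [221, 323, 357]
r3 m[φ0→slip] = [11117, 7610, 8349]
r3 m[φ0→rain] = [685, 1224, 900]
r3 m[φ0→sun] = [172604, 187977, 153720]
r3 m[φ1→rain] = [1106, 1572, 1130]
r3 m[φ1→fog] = [8244, 9648, 9184]
r3 m[φ2→sprk] = [3692, 10112, 13272]
r3 m[φ2→rain] = [17, 8, 9]
r3 m[φ3→ice] = [1352, 1672, 784]
r3 m[φ3→fog] = [13, 17, 21]
r3 m[φ4→slip] = [17, 23, 18]
r3 m[φ4→snow] = [910, 1030, 869]
r3 m[φ5→fog] = [2, 6, 4]
r3 m[slip→φ0] = [17, 23, 18]
r3 m[slip→φ4] = [60, 41, 47]
r3 m[sprk→φ2] = [1, 1, 1]
r3 m[snow→φ4] = [1, 1, 1]
r3 m[rain→φ0] = [221, 184, 153]
r3 m[rain→φ1] = [612, 512, 432]
r3 m[rain→φ2] = [468, 1472, 816]
r3 m[ice→φ3] = [1, 1, 1]
r3 m[sun→φ0] = [1, 1, 1]
r3 m[fog→φ1] = [26, 102, 84]
r3 m[fog→φ3] = [34, 114, 68]
r3 m[fog→φ5] = [221, 323, 357]
r4 m[φ0→slip] = [11117, 7610, 8349]
r4 m[φ0→rain] = [685, 1224, 900]
r4 m[φ0→sun] = [172604, 187977, 153720]
r4 m[φ1→rain] = [1106, 1572, 1130]
r4 m[φ1→fog] = [8244, 9648, 9184]
r4 m[φ2→sprk] = [3692, 10112, 13272]
r4 m[φ2→rain] = [17, 8, 9]
r4 m[φ3→ice] = [1352, 1672, 784]
r4 m[φ3→fog] = [13, 17, 21]
r4 m[φ4→slip] = [17, 23, 18]
r4 m[φ4→snow] = [910, 1030, 869]
r4 m[φ5→fog] = [2, 6, 4]
r4 m[slip→φ0] = [17, 23, 18]
r4 m[slip→φ4] = [11117, 7610, 8349]
r4 m[sprk→φ2] = [1, 1, 1]
r4 m[snow→φ4] = [1, 1, 1]
r4 m[rain→φ0] = [18802, 12576, 10170]
r4 m[rain→φ1] = [11645, 9792, 8100]
r4 m[rain→φ2] = [757610, 1924128, 1017000]
r4 m[ice→φ3] = [1, 1, 1]
r4 m[sun→φ0] = [1, 1, 1]
r4 m[fog→φ1] = [26, 102, 84]
r4 m[fog→φ3] = [16488, 57888, 36736]
r4 m[fog→φ5] = [107172, 164016, 192864]
r5 m[φ0→slip] = [820914, 557636, 591346]
r5 m[φ0→rain] = [685, 1224, 900]
r5 m[φ0→sun] = [12524776, 13942762, 10957856]
r5 m[φ1→rain] = [1106, 1572, 1130]
r5 m[φ1→fog] = [156473, 183308, 174520]
r5 m[φ2→sprk] = [5213958, 14087008, 18124428]
r5 m[φ2→rain] = [17, 8, 9]
r5 m[φ3→ice] = [698744, 860584, 410568]
r5 m[φ3→fog] = [13, 17, 21]
r5 m[φ4→slip] = [17, 23, 18]
r5 m[φ4→snow] = [166559, 188793, 158949]
r5 m[φ5→fog] = [2, 6, 4]
r5 m[slip→φ0] = [17, 23, 18]
r5 m[slip→φ4] = [11117, 7610, 8349]
r5 m[sprk→φ2] = [1, 1, 1]
r5 m[snow→φ4] = [1, 1, 1]
r5 m[rain→φ0] = [18802, 12576, 10170]
r5 m[rain→φ1] = [11645, 9792, 8100]
r5 m[rain→φ2] = [757610, 1924128, 1017000]
r5 m[ice→φ3] = [1, 1, 1]
r5 m[sun→φ0] = [1, 1, 1]
r5 m[fog→φ1] = [26, 102, 84]
r5 m[fog→φ3] = [16488, 57888, 36736]
r5 m[fog→φ5] = [107172, 164016, 192864]
r6 m[φ0→slip] = [820914, 557636, 591346]
r6 m[φ0→rain] = [685, 1224, 900]
r6 m[φ0→sun] = [12524776, 13942762, 10957856]
r6 m[φ1→rain] = [1106, 1572, 1130]
r6 m[φ1→fog] = [156473, 183308, 174520]
r6 m[φ2→sprk] = [5213958, 14087008, 18124428]
r6 m[φ2→rain] = [17, 8, 9]
r6 m[φ3→ice] = [698744, 860584, 410568]
r6 m[φ3→fog] = [13, 17, 21]
r6 m[φ4→slip] = [17, 23, 18]
r6 m[φ4→snow] = [166559, 188793, 158949]
r6 m[φ5→fog] = [2, 6, 4]
r6 m[slip→φ0] = [17, 23, 18]
r6 m[slip→φ4] = [820914, 557636, 591346]
r6 m[sprk→φ2] = [1, 1, 1]
r6 m[snow→φ4] = [1, 1, 1]
r6 m[rain→φ0] = [18802, 12576, 10170]
r6 m[rain→φ1] = [11645, 9792, 8100]
r6 m[rain→φ2] = [757610, 1924128, 1017000]
r6 m[ice→φ3] = [1, 1, 1]
r6 m[sun→φ0] = [1, 1, 1]
r6 m[fog→φ1] = [26, 102, 84]
r6 m[fog→φ3] = [312946, 1099848, 698080]
r6 m[fog→φ5] = [2034149, 3116236, 3664920]
r7 m[φ0→slip] = [820914, 557636, 591346]
r7 m[φ0→rain] = [685, 1224, 900]
r7 m[φ0→sun] = [12524776, 13942762, 10957856]
r7 m[φ1→rain] = [1106, 1572, 1130]
r7 m[φ1→fog] = [156473, 183308, 174520]
r7 m[φ2→sprk] = [5213958, 14087008, 18124428]
r7 m[φ2→rain] = [17, 8, 9]
r7 m[φ3→ice] = [13274502, 16349922, 7800970]
r7 m[φ3→fog] = [13, 17, 21]
r7 m[φ4→slip] = [17, 23, 18]
r7 m[φ4→snow] = [12113734, 13755562, 11556098]
r7 m[φ5→fog] = [2, 6, 4]
r7 m[slip→φ0] = [17, 23, 18]
r7 m[slip→φ4] = [820914, 557636, 591346]
r7 m[sprk→φ2] = [1, 1, 1]
r7 m[snow→φ4] = [1, 1, 1]
r7 m[rain→φ0] = [18802, 12576, 10170]
r7 m[rain→φ1] = [11645, 9792, 8100]
r7 m[rain→φ2] = [757610, 1924128, 1017000]
r7 m[ice→φ3] = [1, 1, 1]
r7 m[sun→φ0] = [1, 1, 1]
r7 m[fog→φ1] = [26, 102, 84]
r7 m[fog→φ3] = [312946, 1099848, 698080]
r7 m[fog→φ5] = [2034149, 3116236, 3664920]
r8 m[φ0→slip] = [820914, 557636, 591346]
r8 m[φ0→rain] = [685, 1224, 900]
r8 m[φ0→sun] = [12524776, 13942762, 10957856]
r8 m[φ1→rain] = [1106, 1572, 1130]
r8 m[φ1→fog] = [156473, 183308, 174520]
r8 m[φ2→sprk] = [5213958, 14087008, 18124428]
r8 m[φ2→rain] = [17, 8, 9]
r8 m[φ3→ice] = [13274502, 16349922, 7800970]
r8 m[φ3→fog] = [13, 17, 21]
r8 m[φ4→slip] = [17, 23, 18]
r8 m[φ4→snow] = [12113734, 13755562, 11556098]
r8 m[φ5→fog] = [2, 6, 4]
r8 m[slip→φ0] = [17, 23, 18]
r8 m[slip→φ4] = [820914, 557636, 591346]
r8 m[sprk→φ2] = [1, 1, 1]
r8 m[snow→φ4] = [1, 1, 1]
r8 m[rain→φ0] = [18802, 12576, 10170]
r8 m[rain→φ1] = [11645, 9792, 8100]
r8 m[rain→φ2] = [757610, 1924128, 1017000]
r8 m[ice→φ3] = [1, 1, 1]
r8 m[sun→φ0] = [1, 1, 1]
r8 m[fog→φ1] = [26, 102, 84]
r8 m[fog→φ3] = [312946, 1099848, 698080]
r8 m[fog→φ5] = [2034149, 3116236, 3664920]
fixed point reached at round 8
b[ice] = ⊗ incoming = [13274502, 16349922, 7800970]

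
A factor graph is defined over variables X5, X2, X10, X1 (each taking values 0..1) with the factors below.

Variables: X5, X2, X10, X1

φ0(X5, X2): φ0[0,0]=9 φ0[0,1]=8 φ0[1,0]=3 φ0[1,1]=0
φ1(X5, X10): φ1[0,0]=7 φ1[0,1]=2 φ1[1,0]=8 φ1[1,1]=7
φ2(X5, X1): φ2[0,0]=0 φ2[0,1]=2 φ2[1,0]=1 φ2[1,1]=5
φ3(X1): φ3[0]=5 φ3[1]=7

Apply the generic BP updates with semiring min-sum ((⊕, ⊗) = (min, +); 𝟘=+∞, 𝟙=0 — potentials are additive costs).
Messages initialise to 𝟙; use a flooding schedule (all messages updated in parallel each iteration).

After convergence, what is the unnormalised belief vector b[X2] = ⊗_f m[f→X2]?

b[X2] = [16, 13]

init: all messages = 𝟙 over 2 values
r1 m[φ0→X5] = [8, 0]
r1 m[φ0→X2] = [3, 0]
r1 m[φ1→X5] = [2, 7]
r1 m[φ1→X10] = [7, 2]
r1 m[φ2→X5] = [0, 1]
r1 m[φ2→X1] = [0, 2]
r1 m[φ3→X1] = [5, 7]
r1 m[X5→φ0] = [0, 0]
r1 m[X5→φ1] = [0, 0]
r1 m[X5→φ2] = [0, 0]
r1 m[X2→φ0] = [0, 0]
r1 m[X10→φ1] = [0, 0]
r1 m[X1→φ2] = [0, 0]
r1 m[X1→φ3] = [0, 0]
r2 m[φ0→X5] = [8, 0]
r2 m[φ0→X2] = [3, 0]
r2 m[φ1→X5] = [2, 7]
r2 m[φ1→X10] = [7, 2]
r2 m[φ2→X5] = [0, 1]
r2 m[φ2→X1] = [0, 2]
r2 m[φ3→X1] = [5, 7]
r2 m[X5→φ0] = [2, 8]
r2 m[X5→φ1] = [8, 1]
r2 m[X5→φ2] = [10, 7]
r2 m[X2→φ0] = [0, 0]
r2 m[X10→φ1] = [0, 0]
r2 m[X1→φ2] = [5, 7]
r2 m[X1→φ3] = [0, 2]
r3 m[φ0→X5] = [8, 0]
r3 m[φ0→X2] = [11, 8]
r3 m[φ1→X5] = [2, 7]
r3 m[φ1→X10] = [9, 8]
r3 m[φ2→X5] = [5, 6]
r3 m[φ2→X1] = [8, 12]
r3 m[φ3→X1] = [5, 7]
r3 m[X5→φ0] = [2, 8]
r3 m[X5→φ1] = [8, 1]
r3 m[X5→φ2] = [10, 7]
r3 m[X2→φ0] = [0, 0]
r3 m[X10→φ1] = [0, 0]
r3 m[X1→φ2] = [5, 7]
r3 m[X1→φ3] = [0, 2]
r4 m[φ0→X5] = [8, 0]
r4 m[φ0→X2] = [11, 8]
r4 m[φ1→X5] = [2, 7]
r4 m[φ1→X10] = [9, 8]
r4 m[φ2→X5] = [5, 6]
r4 m[φ2→X1] = [8, 12]
r4 m[φ3→X1] = [5, 7]
r4 m[X5→φ0] = [7, 13]
r4 m[X5→φ1] = [13, 6]
r4 m[X5→φ2] = [10, 7]
r4 m[X2→φ0] = [0, 0]
r4 m[X10→φ1] = [0, 0]
r4 m[X1→φ2] = [5, 7]
r4 m[X1→φ3] = [8, 12]
r5 m[φ0→X5] = [8, 0]
r5 m[φ0→X2] = [16, 13]
r5 m[φ1→X5] = [2, 7]
r5 m[φ1→X10] = [14, 13]
r5 m[φ2→X5] = [5, 6]
r5 m[φ2→X1] = [8, 12]
r5 m[φ3→X1] = [5, 7]
r5 m[X5→φ0] = [7, 13]
r5 m[X5→φ1] = [13, 6]
r5 m[X5→φ2] = [10, 7]
r5 m[X2→φ0] = [0, 0]
r5 m[X10→φ1] = [0, 0]
r5 m[X1→φ2] = [5, 7]
r5 m[X1→φ3] = [8, 12]
r6 m[φ0→X5] = [8, 0]
r6 m[φ0→X2] = [16, 13]
r6 m[φ1→X5] = [2, 7]
r6 m[φ1→X10] = [14, 13]
r6 m[φ2→X5] = [5, 6]
r6 m[φ2→X1] = [8, 12]
r6 m[φ3→X1] = [5, 7]
r6 m[X5→φ0] = [7, 13]
r6 m[X5→φ1] = [13, 6]
r6 m[X5→φ2] = [10, 7]
r6 m[X2→φ0] = [0, 0]
r6 m[X10→φ1] = [0, 0]
r6 m[X1→φ2] = [5, 7]
r6 m[X1→φ3] = [8, 12]
fixed point reached at round 6
b[X2] = ⊗ incoming = [16, 13]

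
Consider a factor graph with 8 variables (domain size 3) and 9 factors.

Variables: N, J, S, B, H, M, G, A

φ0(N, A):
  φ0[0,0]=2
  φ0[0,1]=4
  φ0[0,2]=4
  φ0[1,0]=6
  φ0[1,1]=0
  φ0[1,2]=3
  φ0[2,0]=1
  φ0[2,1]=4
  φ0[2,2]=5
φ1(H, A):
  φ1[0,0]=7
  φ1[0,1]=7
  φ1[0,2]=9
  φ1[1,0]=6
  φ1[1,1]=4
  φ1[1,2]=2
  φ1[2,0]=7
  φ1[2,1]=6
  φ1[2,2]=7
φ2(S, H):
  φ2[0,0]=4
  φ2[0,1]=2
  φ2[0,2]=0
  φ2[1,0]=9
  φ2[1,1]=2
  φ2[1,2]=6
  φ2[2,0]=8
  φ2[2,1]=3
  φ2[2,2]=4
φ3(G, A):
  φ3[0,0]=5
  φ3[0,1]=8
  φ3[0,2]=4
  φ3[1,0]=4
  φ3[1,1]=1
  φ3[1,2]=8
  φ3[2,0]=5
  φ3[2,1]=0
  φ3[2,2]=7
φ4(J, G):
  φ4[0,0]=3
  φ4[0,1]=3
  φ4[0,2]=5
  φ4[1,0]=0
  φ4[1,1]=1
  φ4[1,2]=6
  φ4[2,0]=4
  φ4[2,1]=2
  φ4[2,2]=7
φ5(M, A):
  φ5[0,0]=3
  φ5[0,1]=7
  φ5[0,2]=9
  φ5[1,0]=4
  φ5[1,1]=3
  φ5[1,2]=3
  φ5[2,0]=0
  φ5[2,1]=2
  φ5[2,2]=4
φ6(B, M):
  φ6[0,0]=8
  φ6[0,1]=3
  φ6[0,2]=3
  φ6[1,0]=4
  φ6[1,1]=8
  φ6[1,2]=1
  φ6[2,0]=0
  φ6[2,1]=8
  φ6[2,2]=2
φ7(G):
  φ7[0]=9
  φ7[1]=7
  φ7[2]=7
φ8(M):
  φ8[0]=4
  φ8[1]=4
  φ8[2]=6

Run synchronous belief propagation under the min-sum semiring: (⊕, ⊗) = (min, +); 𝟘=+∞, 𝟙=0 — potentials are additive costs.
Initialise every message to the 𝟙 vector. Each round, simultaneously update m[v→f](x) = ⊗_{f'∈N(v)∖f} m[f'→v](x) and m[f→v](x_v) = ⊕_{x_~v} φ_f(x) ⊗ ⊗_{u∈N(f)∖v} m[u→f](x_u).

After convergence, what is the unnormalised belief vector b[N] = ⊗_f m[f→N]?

b[N] = [28, 24, 27]

init: all messages = 𝟙 over 3 values
r1 m[φ0→N] = [2, 0, 1]
r1 m[φ0→A] = [1, 0, 3]
r1 m[φ1→H] = [7, 2, 6]
r1 m[φ1→A] = [6, 4, 2]
r1 m[φ2→S] = [0, 2, 3]
r1 m[φ2→H] = [4, 2, 0]
r1 m[φ3→G] = [4, 1, 0]
r1 m[φ3→A] = [4, 0, 4]
r1 m[φ4→J] = [3, 0, 2]
r1 m[φ4→G] = [0, 1, 5]
r1 m[φ5→M] = [3, 3, 0]
r1 m[φ5→A] = [0, 2, 3]
r1 m[φ6→B] = [3, 1, 0]
r1 m[φ6→M] = [0, 3, 1]
r1 m[φ7→G] = [9, 7, 7]
r1 m[φ8→M] = [4, 4, 6]
r1 m[N→φ0] = [0, 0, 0]
r1 m[J→φ4] = [0, 0, 0]
r1 m[S→φ2] = [0, 0, 0]
r1 m[B→φ6] = [0, 0, 0]
r1 m[H→φ1] = [0, 0, 0]
r1 m[H→φ2] = [0, 0, 0]
r1 m[M→φ5] = [0, 0, 0]
r1 m[M→φ6] = [0, 0, 0]
r1 m[M→φ8] = [0, 0, 0]
r1 m[G→φ3] = [0, 0, 0]
r1 m[G→φ4] = [0, 0, 0]
r1 m[G→φ7] = [0, 0, 0]
r1 m[A→φ0] = [0, 0, 0]
r1 m[A→φ1] = [0, 0, 0]
r1 m[A→φ3] = [0, 0, 0]
r1 m[A→φ5] = [0, 0, 0]
r2 m[φ0→N] = [2, 0, 1]
r2 m[φ0→A] = [1, 0, 3]
r2 m[φ1→H] = [7, 2, 6]
r2 m[φ1→A] = [6, 4, 2]
r2 m[φ2→S] = [0, 2, 3]
r2 m[φ2→H] = [4, 2, 0]
r2 m[φ3→G] = [4, 1, 0]
r2 m[φ3→A] = [4, 0, 4]
r2 m[φ4→J] = [3, 0, 2]
r2 m[φ4→G] = [0, 1, 5]
r2 m[φ5→M] = [3, 3, 0]
r2 m[φ5→A] = [0, 2, 3]
r2 m[φ6→B] = [3, 1, 0]
r2 m[φ6→M] = [0, 3, 1]
r2 m[φ7→G] = [9, 7, 7]
r2 m[φ8→M] = [4, 4, 6]
r2 m[N→φ0] = [0, 0, 0]
r2 m[J→φ4] = [0, 0, 0]
r2 m[S→φ2] = [0, 0, 0]
r2 m[B→φ6] = [0, 0, 0]
r2 m[H→φ1] = [4, 2, 0]
r2 m[H→φ2] = [7, 2, 6]
r2 m[M→φ5] = [4, 7, 7]
r2 m[M→φ6] = [7, 7, 6]
r2 m[M→φ8] = [3, 6, 1]
r2 m[G→φ3] = [9, 8, 12]
r2 m[G→φ4] = [13, 8, 7]
r2 m[G→φ7] = [4, 2, 5]
r2 m[A→φ0] = [10, 6, 9]
r2 m[A→φ1] = [5, 2, 10]
r2 m[A→φ3] = [7, 6, 8]
r2 m[A→φ5] = [11, 4, 9]
r3 m[φ0→N] = [10, 6, 10]
r3 m[φ0→A] = [1, 0, 3]
r3 m[φ1→H] = [9, 6, 8]
r3 m[φ1→A] = [7, 6, 4]
r3 m[φ2→S] = [4, 4, 5]
r3 m[φ2→H] = [4, 2, 0]
r3 m[φ3→G] = [12, 7, 6]
r3 m[φ3→A] = [12, 9, 13]
r3 m[φ4→J] = [11, 9, 10]
r3 m[φ4→G] = [0, 1, 5]
r3 m[φ5→M] = [11, 7, 6]
r3 m[φ5→A] = [7, 9, 10]
r3 m[φ6→B] = [9, 7, 7]
r3 m[φ6→M] = [0, 3, 1]
r3 m[φ7→G] = [9, 7, 7]
r3 m[φ8→M] = [4, 4, 6]
r3 m[N→φ0] = [0, 0, 0]
r3 m[J→φ4] = [0, 0, 0]
r3 m[S→φ2] = [0, 0, 0]
r3 m[B→φ6] = [0, 0, 0]
r3 m[H→φ1] = [4, 2, 0]
r3 m[H→φ2] = [7, 2, 6]
r3 m[M→φ5] = [4, 7, 7]
r3 m[M→φ6] = [7, 7, 6]
r3 m[M→φ8] = [3, 6, 1]
r3 m[G→φ3] = [9, 8, 12]
r3 m[G→φ4] = [13, 8, 7]
r3 m[G→φ7] = [4, 2, 5]
r3 m[A→φ0] = [10, 6, 9]
r3 m[A→φ1] = [5, 2, 10]
r3 m[A→φ3] = [7, 6, 8]
r3 m[A→φ5] = [11, 4, 9]
r4 m[φ0→N] = [10, 6, 10]
r4 m[φ0→A] = [1, 0, 3]
r4 m[φ1→H] = [9, 6, 8]
r4 m[φ1→A] = [7, 6, 4]
r4 m[φ2→S] = [4, 4, 5]
r4 m[φ2→H] = [4, 2, 0]
r4 m[φ3→G] = [12, 7, 6]
r4 m[φ3→A] = [12, 9, 13]
r4 m[φ4→J] = [11, 9, 10]
r4 m[φ4→G] = [0, 1, 5]
r4 m[φ5→M] = [11, 7, 6]
r4 m[φ5→A] = [7, 9, 10]
r4 m[φ6→B] = [9, 7, 7]
r4 m[φ6→M] = [0, 3, 1]
r4 m[φ7→G] = [9, 7, 7]
r4 m[φ8→M] = [4, 4, 6]
r4 m[N→φ0] = [0, 0, 0]
r4 m[J→φ4] = [0, 0, 0]
r4 m[S→φ2] = [0, 0, 0]
r4 m[B→φ6] = [0, 0, 0]
r4 m[H→φ1] = [4, 2, 0]
r4 m[H→φ2] = [9, 6, 8]
r4 m[M→φ5] = [4, 7, 7]
r4 m[M→φ6] = [15, 11, 12]
r4 m[M→φ8] = [11, 10, 7]
r4 m[G→φ3] = [9, 8, 12]
r4 m[G→φ4] = [21, 14, 13]
r4 m[G→φ7] = [12, 8, 11]
r4 m[A→φ0] = [26, 24, 27]
r4 m[A→φ1] = [20, 18, 26]
r4 m[A→φ3] = [15, 15, 17]
r4 m[A→φ5] = [20, 15, 20]
r5 m[φ0→N] = [28, 24, 27]
r5 m[φ0→A] = [1, 0, 3]
r5 m[φ1→H] = [25, 22, 24]
r5 m[φ1→A] = [7, 6, 4]
r5 m[φ2→S] = [8, 8, 9]
r5 m[φ2→H] = [4, 2, 0]
r5 m[φ3→G] = [20, 16, 15]
r5 m[φ3→A] = [12, 9, 13]
r5 m[φ4→J] = [17, 15, 16]
r5 m[φ4→G] = [0, 1, 5]
r5 m[φ5→M] = [22, 18, 17]
r5 m[φ5→A] = [7, 9, 10]
r5 m[φ6→B] = [14, 13, 14]
r5 m[φ6→M] = [0, 3, 1]
r5 m[φ7→G] = [9, 7, 7]
r5 m[φ8→M] = [4, 4, 6]
r5 m[N→φ0] = [0, 0, 0]
r5 m[J→φ4] = [0, 0, 0]
r5 m[S→φ2] = [0, 0, 0]
r5 m[B→φ6] = [0, 0, 0]
r5 m[H→φ1] = [4, 2, 0]
r5 m[H→φ2] = [9, 6, 8]
r5 m[M→φ5] = [4, 7, 7]
r5 m[M→φ6] = [15, 11, 12]
r5 m[M→φ8] = [11, 10, 7]
r5 m[G→φ3] = [9, 8, 12]
r5 m[G→φ4] = [21, 14, 13]
r5 m[G→φ7] = [12, 8, 11]
r5 m[A→φ0] = [26, 24, 27]
r5 m[A→φ1] = [20, 18, 26]
r5 m[A→φ3] = [15, 15, 17]
r5 m[A→φ5] = [20, 15, 20]
r6 m[φ0→N] = [28, 24, 27]
r6 m[φ0→A] = [1, 0, 3]
r6 m[φ1→H] = [25, 22, 24]
r6 m[φ1→A] = [7, 6, 4]
r6 m[φ2→S] = [8, 8, 9]
r6 m[φ2→H] = [4, 2, 0]
r6 m[φ3→G] = [20, 16, 15]
r6 m[φ3→A] = [12, 9, 13]
r6 m[φ4→J] = [17, 15, 16]
r6 m[φ4→G] = [0, 1, 5]
r6 m[φ5→M] = [22, 18, 17]
r6 m[φ5→A] = [7, 9, 10]
r6 m[φ6→B] = [14, 13, 14]
r6 m[φ6→M] = [0, 3, 1]
r6 m[φ7→G] = [9, 7, 7]
r6 m[φ8→M] = [4, 4, 6]
r6 m[N→φ0] = [0, 0, 0]
r6 m[J→φ4] = [0, 0, 0]
r6 m[S→φ2] = [0, 0, 0]
r6 m[B→φ6] = [0, 0, 0]
r6 m[H→φ1] = [4, 2, 0]
r6 m[H→φ2] = [25, 22, 24]
r6 m[M→φ5] = [4, 7, 7]
r6 m[M→φ6] = [26, 22, 23]
r6 m[M→φ8] = [22, 21, 18]
r6 m[G→φ3] = [9, 8, 12]
r6 m[G→φ4] = [29, 23, 22]
r6 m[G→φ7] = [20, 17, 20]
r6 m[A→φ0] = [26, 24, 27]
r6 m[A→φ1] = [20, 18, 26]
r6 m[A→φ3] = [15, 15, 17]
r6 m[A→φ5] = [20, 15, 20]
r7 m[φ0→N] = [28, 24, 27]
r7 m[φ0→A] = [1, 0, 3]
r7 m[φ1→H] = [25, 22, 24]
r7 m[φ1→A] = [7, 6, 4]
r7 m[φ2→S] = [24, 24, 25]
r7 m[φ2→H] = [4, 2, 0]
r7 m[φ3→G] = [20, 16, 15]
r7 m[φ3→A] = [12, 9, 13]
r7 m[φ4→J] = [26, 24, 25]
r7 m[φ4→G] = [0, 1, 5]
r7 m[φ5→M] = [22, 18, 17]
r7 m[φ5→A] = [7, 9, 10]
r7 m[φ6→B] = [25, 24, 25]
r7 m[φ6→M] = [0, 3, 1]
r7 m[φ7→G] = [9, 7, 7]
r7 m[φ8→M] = [4, 4, 6]
r7 m[N→φ0] = [0, 0, 0]
r7 m[J→φ4] = [0, 0, 0]
r7 m[S→φ2] = [0, 0, 0]
r7 m[B→φ6] = [0, 0, 0]
r7 m[H→φ1] = [4, 2, 0]
r7 m[H→φ2] = [25, 22, 24]
r7 m[M→φ5] = [4, 7, 7]
r7 m[M→φ6] = [26, 22, 23]
r7 m[M→φ8] = [22, 21, 18]
r7 m[G→φ3] = [9, 8, 12]
r7 m[G→φ4] = [29, 23, 22]
r7 m[G→φ7] = [20, 17, 20]
r7 m[A→φ0] = [26, 24, 27]
r7 m[A→φ1] = [20, 18, 26]
r7 m[A→φ3] = [15, 15, 17]
r7 m[A→φ5] = [20, 15, 20]
r8 m[φ0→N] = [28, 24, 27]
r8 m[φ0→A] = [1, 0, 3]
r8 m[φ1→H] = [25, 22, 24]
r8 m[φ1→A] = [7, 6, 4]
r8 m[φ2→S] = [24, 24, 25]
r8 m[φ2→H] = [4, 2, 0]
r8 m[φ3→G] = [20, 16, 15]
r8 m[φ3→A] = [12, 9, 13]
r8 m[φ4→J] = [26, 24, 25]
r8 m[φ4→G] = [0, 1, 5]
r8 m[φ5→M] = [22, 18, 17]
r8 m[φ5→A] = [7, 9, 10]
r8 m[φ6→B] = [25, 24, 25]
r8 m[φ6→M] = [0, 3, 1]
r8 m[φ7→G] = [9, 7, 7]
r8 m[φ8→M] = [4, 4, 6]
r8 m[N→φ0] = [0, 0, 0]
r8 m[J→φ4] = [0, 0, 0]
r8 m[S→φ2] = [0, 0, 0]
r8 m[B→φ6] = [0, 0, 0]
r8 m[H→φ1] = [4, 2, 0]
r8 m[H→φ2] = [25, 22, 24]
r8 m[M→φ5] = [4, 7, 7]
r8 m[M→φ6] = [26, 22, 23]
r8 m[M→φ8] = [22, 21, 18]
r8 m[G→φ3] = [9, 8, 12]
r8 m[G→φ4] = [29, 23, 22]
r8 m[G→φ7] = [20, 17, 20]
r8 m[A→φ0] = [26, 24, 27]
r8 m[A→φ1] = [20, 18, 26]
r8 m[A→φ3] = [15, 15, 17]
r8 m[A→φ5] = [20, 15, 20]
fixed point reached at round 8
b[N] = ⊗ incoming = [28, 24, 27]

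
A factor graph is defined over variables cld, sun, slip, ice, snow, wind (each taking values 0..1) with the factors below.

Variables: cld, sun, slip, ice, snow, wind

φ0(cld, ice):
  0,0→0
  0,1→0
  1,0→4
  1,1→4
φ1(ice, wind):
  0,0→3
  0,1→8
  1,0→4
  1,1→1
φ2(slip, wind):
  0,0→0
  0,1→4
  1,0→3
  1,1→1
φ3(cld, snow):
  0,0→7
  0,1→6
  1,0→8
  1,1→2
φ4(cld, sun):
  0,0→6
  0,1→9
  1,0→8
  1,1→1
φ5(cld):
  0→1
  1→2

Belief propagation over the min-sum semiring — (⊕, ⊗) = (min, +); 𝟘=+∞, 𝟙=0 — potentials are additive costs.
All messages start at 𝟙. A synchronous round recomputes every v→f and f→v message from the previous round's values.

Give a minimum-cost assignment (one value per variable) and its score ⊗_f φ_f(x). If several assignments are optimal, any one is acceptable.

assignment: (cld=1, sun=1, slip=1, ice=1, snow=1, wind=1); score = 11

init: all messages = 𝟙 over 2 values
r1 m[φ0→cld] = [0, 4]
r1 m[φ0→ice] = [0, 0]
r1 m[φ1→ice] = [3, 1]
r1 m[φ1→wind] = [3, 1]
r1 m[φ2→slip] = [0, 1]
r1 m[φ2→wind] = [0, 1]
r1 m[φ3→cld] = [6, 2]
r1 m[φ3→snow] = [7, 2]
r1 m[φ4→cld] = [6, 1]
r1 m[φ4→sun] = [6, 1]
r1 m[φ5→cld] = [1, 2]
r1 m[cld→φ0] = [0, 0]
r1 m[cld→φ3] = [0, 0]
r1 m[cld→φ4] = [0, 0]
r1 m[cld→φ5] = [0, 0]
r1 m[sun→φ4] = [0, 0]
r1 m[slip→φ2] = [0, 0]
r1 m[ice→φ0] = [0, 0]
r1 m[ice→φ1] = [0, 0]
r1 m[snow→φ3] = [0, 0]
r1 m[wind→φ1] = [0, 0]
r1 m[wind→φ2] = [0, 0]
r2 m[φ0→cld] = [0, 4]
r2 m[φ0→ice] = [0, 0]
r2 m[φ1→ice] = [3, 1]
r2 m[φ1→wind] = [3, 1]
r2 m[φ2→slip] = [0, 1]
r2 m[φ2→wind] = [0, 1]
r2 m[φ3→cld] = [6, 2]
r2 m[φ3→snow] = [7, 2]
r2 m[φ4→cld] = [6, 1]
r2 m[φ4→sun] = [6, 1]
r2 m[φ5→cld] = [1, 2]
r2 m[cld→φ0] = [13, 5]
r2 m[cld→φ3] = [7, 7]
r2 m[cld→φ4] = [7, 8]
r2 m[cld→φ5] = [12, 7]
r2 m[sun→φ4] = [0, 0]
r2 m[slip→φ2] = [0, 0]
r2 m[ice→φ0] = [3, 1]
r2 m[ice→φ1] = [0, 0]
r2 m[snow→φ3] = [0, 0]
r2 m[wind→φ1] = [0, 1]
r2 m[wind→φ2] = [3, 1]
r3 m[φ0→cld] = [1, 5]
r3 m[φ0→ice] = [9, 9]
r3 m[φ1→ice] = [3, 2]
r3 m[φ1→wind] = [3, 1]
r3 m[φ2→slip] = [3, 2]
r3 m[φ2→wind] = [0, 1]
r3 m[φ3→cld] = [6, 2]
r3 m[φ3→snow] = [14, 9]
r3 m[φ4→cld] = [6, 1]
r3 m[φ4→sun] = [13, 9]
r3 m[φ5→cld] = [1, 2]
r3 m[cld→φ0] = [13, 5]
r3 m[cld→φ3] = [7, 7]
r3 m[cld→φ4] = [7, 8]
r3 m[cld→φ5] = [12, 7]
r3 m[sun→φ4] = [0, 0]
r3 m[slip→φ2] = [0, 0]
r3 m[ice→φ0] = [3, 1]
r3 m[ice→φ1] = [0, 0]
r3 m[snow→φ3] = [0, 0]
r3 m[wind→φ1] = [0, 1]
r3 m[wind→φ2] = [3, 1]
r4 m[φ0→cld] = [1, 5]
r4 m[φ0→ice] = [9, 9]
r4 m[φ1→ice] = [3, 2]
r4 m[φ1→wind] = [3, 1]
r4 m[φ2→slip] = [3, 2]
r4 m[φ2→wind] = [0, 1]
r4 m[φ3→cld] = [6, 2]
r4 m[φ3→snow] = [14, 9]
r4 m[φ4→cld] = [6, 1]
r4 m[φ4→sun] = [13, 9]
r4 m[φ5→cld] = [1, 2]
r4 m[cld→φ0] = [13, 5]
r4 m[cld→φ3] = [8, 8]
r4 m[cld→φ4] = [8, 9]
r4 m[cld→φ5] = [13, 8]
r4 m[sun→φ4] = [0, 0]
r4 m[slip→φ2] = [0, 0]
r4 m[ice→φ0] = [3, 2]
r4 m[ice→φ1] = [9, 9]
r4 m[snow→φ3] = [0, 0]
r4 m[wind→φ1] = [0, 1]
r4 m[wind→φ2] = [3, 1]
r5 m[φ0→cld] = [2, 6]
r5 m[φ0→ice] = [9, 9]
r5 m[φ1→ice] = [3, 2]
r5 m[φ1→wind] = [12, 10]
r5 m[φ2→slip] = [3, 2]
r5 m[φ2→wind] = [0, 1]
r5 m[φ3→cld] = [6, 2]
r5 m[φ3→snow] = [15, 10]
r5 m[φ4→cld] = [6, 1]
r5 m[φ4→sun] = [14, 10]
r5 m[φ5→cld] = [1, 2]
r5 m[cld→φ0] = [13, 5]
r5 m[cld→φ3] = [8, 8]
r5 m[cld→φ4] = [8, 9]
r5 m[cld→φ5] = [13, 8]
r5 m[sun→φ4] = [0, 0]
r5 m[slip→φ2] = [0, 0]
r5 m[ice→φ0] = [3, 2]
r5 m[ice→φ1] = [9, 9]
r5 m[snow→φ3] = [0, 0]
r5 m[wind→φ1] = [0, 1]
r5 m[wind→φ2] = [3, 1]
r6 m[φ0→cld] = [2, 6]
r6 m[φ0→ice] = [9, 9]
r6 m[φ1→ice] = [3, 2]
r6 m[φ1→wind] = [12, 10]
r6 m[φ2→slip] = [3, 2]
r6 m[φ2→wind] = [0, 1]
r6 m[φ3→cld] = [6, 2]
r6 m[φ3→snow] = [15, 10]
r6 m[φ4→cld] = [6, 1]
r6 m[φ4→sun] = [14, 10]
r6 m[φ5→cld] = [1, 2]
r6 m[cld→φ0] = [13, 5]
r6 m[cld→φ3] = [9, 9]
r6 m[cld→φ4] = [9, 10]
r6 m[cld→φ5] = [14, 9]
r6 m[sun→φ4] = [0, 0]
r6 m[slip→φ2] = [0, 0]
r6 m[ice→φ0] = [3, 2]
r6 m[ice→φ1] = [9, 9]
r6 m[snow→φ3] = [0, 0]
r6 m[wind→φ1] = [0, 1]
r6 m[wind→φ2] = [12, 10]
r7 m[φ0→cld] = [2, 6]
r7 m[φ0→ice] = [9, 9]
r7 m[φ1→ice] = [3, 2]
r7 m[φ1→wind] = [12, 10]
r7 m[φ2→slip] = [12, 11]
r7 m[φ2→wind] = [0, 1]
r7 m[φ3→cld] = [6, 2]
r7 m[φ3→snow] = [16, 11]
r7 m[φ4→cld] = [6, 1]
r7 m[φ4→sun] = [15, 11]
r7 m[φ5→cld] = [1, 2]
r7 m[cld→φ0] = [13, 5]
r7 m[cld→φ3] = [9, 9]
r7 m[cld→φ4] = [9, 10]
r7 m[cld→φ5] = [14, 9]
r7 m[sun→φ4] = [0, 0]
r7 m[slip→φ2] = [0, 0]
r7 m[ice→φ0] = [3, 2]
r7 m[ice→φ1] = [9, 9]
r7 m[snow→φ3] = [0, 0]
r7 m[wind→φ1] = [0, 1]
r7 m[wind→φ2] = [12, 10]
r8 m[φ0→cld] = [2, 6]
r8 m[φ0→ice] = [9, 9]
r8 m[φ1→ice] = [3, 2]
r8 m[φ1→wind] = [12, 10]
r8 m[φ2→slip] = [12, 11]
r8 m[φ2→wind] = [0, 1]
r8 m[φ3→cld] = [6, 2]
r8 m[φ3→snow] = [16, 11]
r8 m[φ4→cld] = [6, 1]
r8 m[φ4→sun] = [15, 11]
r8 m[φ5→cld] = [1, 2]
r8 m[cld→φ0] = [13, 5]
r8 m[cld→φ3] = [9, 9]
r8 m[cld→φ4] = [9, 10]
r8 m[cld→φ5] = [14, 9]
r8 m[sun→φ4] = [0, 0]
r8 m[slip→φ2] = [0, 0]
r8 m[ice→φ0] = [3, 2]
r8 m[ice→φ1] = [9, 9]
r8 m[snow→φ3] = [0, 0]
r8 m[wind→φ1] = [0, 1]
r8 m[wind→φ2] = [12, 10]
fixed point reached at round 8
traceback from cld: (cld=1, sun=1, slip=1, ice=1, snow=1, wind=1), score=11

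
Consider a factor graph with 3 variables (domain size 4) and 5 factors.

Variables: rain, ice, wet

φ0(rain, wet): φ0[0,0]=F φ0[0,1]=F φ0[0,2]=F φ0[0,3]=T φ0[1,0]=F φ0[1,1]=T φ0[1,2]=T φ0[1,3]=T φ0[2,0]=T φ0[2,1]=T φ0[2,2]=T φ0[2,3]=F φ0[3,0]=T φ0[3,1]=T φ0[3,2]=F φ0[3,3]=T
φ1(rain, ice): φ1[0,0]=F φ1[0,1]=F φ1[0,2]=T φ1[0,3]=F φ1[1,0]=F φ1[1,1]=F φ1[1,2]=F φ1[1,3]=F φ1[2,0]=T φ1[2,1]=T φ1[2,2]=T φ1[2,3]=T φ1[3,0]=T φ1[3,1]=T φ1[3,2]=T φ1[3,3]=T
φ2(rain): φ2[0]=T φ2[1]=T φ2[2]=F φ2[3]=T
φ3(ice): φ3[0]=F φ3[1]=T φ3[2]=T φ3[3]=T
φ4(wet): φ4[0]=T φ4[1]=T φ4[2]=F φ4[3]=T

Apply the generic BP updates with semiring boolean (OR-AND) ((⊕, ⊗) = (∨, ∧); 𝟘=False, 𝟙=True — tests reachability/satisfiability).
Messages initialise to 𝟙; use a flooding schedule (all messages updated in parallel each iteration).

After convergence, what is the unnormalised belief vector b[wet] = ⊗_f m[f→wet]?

init: all messages = 𝟙 over 4 values
r1 m[φ0→rain] = [T, T, T, T]
r1 m[φ0→wet] = [T, T, T, T]
r1 m[φ1→rain] = [T, F, T, T]
r1 m[φ1→ice] = [T, T, T, T]
r1 m[φ2→rain] = [T, T, F, T]
r1 m[φ3→ice] = [F, T, T, T]
r1 m[φ4→wet] = [T, T, F, T]
r1 m[rain→φ0] = [T, T, T, T]
r1 m[rain→φ1] = [T, T, T, T]
r1 m[rain→φ2] = [T, T, T, T]
r1 m[ice→φ1] = [T, T, T, T]
r1 m[ice→φ3] = [T, T, T, T]
r1 m[wet→φ0] = [T, T, T, T]
r1 m[wet→φ4] = [T, T, T, T]
r2 m[φ0→rain] = [T, T, T, T]
r2 m[φ0→wet] = [T, T, T, T]
r2 m[φ1→rain] = [T, F, T, T]
r2 m[φ1→ice] = [T, T, T, T]
r2 m[φ2→rain] = [T, T, F, T]
r2 m[φ3→ice] = [F, T, T, T]
r2 m[φ4→wet] = [T, T, F, T]
r2 m[rain→φ0] = [T, F, F, T]
r2 m[rain→φ1] = [T, T, F, T]
r2 m[rain→φ2] = [T, F, T, T]
r2 m[ice→φ1] = [F, T, T, T]
r2 m[ice→φ3] = [T, T, T, T]
r2 m[wet→φ0] = [T, T, F, T]
r2 m[wet→φ4] = [T, T, T, T]
r3 m[φ0→rain] = [T, T, T, T]
r3 m[φ0→wet] = [T, T, F, T]
r3 m[φ1→rain] = [T, F, T, T]
r3 m[φ1→ice] = [T, T, T, T]
r3 m[φ2→rain] = [T, T, F, T]
r3 m[φ3→ice] = [F, T, T, T]
r3 m[φ4→wet] = [T, T, F, T]
r3 m[rain→φ0] = [T, F, F, T]
r3 m[rain→φ1] = [T, T, F, T]
r3 m[rain→φ2] = [T, F, T, T]
r3 m[ice→φ1] = [F, T, T, T]
r3 m[ice→φ3] = [T, T, T, T]
r3 m[wet→φ0] = [T, T, F, T]
r3 m[wet→φ4] = [T, T, T, T]
r4 m[φ0→rain] = [T, T, T, T]
r4 m[φ0→wet] = [T, T, F, T]
r4 m[φ1→rain] = [T, F, T, T]
r4 m[φ1→ice] = [T, T, T, T]
r4 m[φ2→rain] = [T, T, F, T]
r4 m[φ3→ice] = [F, T, T, T]
r4 m[φ4→wet] = [T, T, F, T]
r4 m[rain→φ0] = [T, F, F, T]
r4 m[rain→φ1] = [T, T, F, T]
r4 m[rain→φ2] = [T, F, T, T]
r4 m[ice→φ1] = [F, T, T, T]
r4 m[ice→φ3] = [T, T, T, T]
r4 m[wet→φ0] = [T, T, F, T]
r4 m[wet→φ4] = [T, T, F, T]
r5 m[φ0→rain] = [T, T, T, T]
r5 m[φ0→wet] = [T, T, F, T]
r5 m[φ1→rain] = [T, F, T, T]
r5 m[φ1→ice] = [T, T, T, T]
r5 m[φ2→rain] = [T, T, F, T]
r5 m[φ3→ice] = [F, T, T, T]
r5 m[φ4→wet] = [T, T, F, T]
r5 m[rain→φ0] = [T, F, F, T]
r5 m[rain→φ1] = [T, T, F, T]
r5 m[rain→φ2] = [T, F, T, T]
r5 m[ice→φ1] = [F, T, T, T]
r5 m[ice→φ3] = [T, T, T, T]
r5 m[wet→φ0] = [T, T, F, T]
r5 m[wet→φ4] = [T, T, F, T]
fixed point reached at round 5
b[wet] = ⊗ incoming = [T, T, F, T]

b[wet] = [T, T, F, T]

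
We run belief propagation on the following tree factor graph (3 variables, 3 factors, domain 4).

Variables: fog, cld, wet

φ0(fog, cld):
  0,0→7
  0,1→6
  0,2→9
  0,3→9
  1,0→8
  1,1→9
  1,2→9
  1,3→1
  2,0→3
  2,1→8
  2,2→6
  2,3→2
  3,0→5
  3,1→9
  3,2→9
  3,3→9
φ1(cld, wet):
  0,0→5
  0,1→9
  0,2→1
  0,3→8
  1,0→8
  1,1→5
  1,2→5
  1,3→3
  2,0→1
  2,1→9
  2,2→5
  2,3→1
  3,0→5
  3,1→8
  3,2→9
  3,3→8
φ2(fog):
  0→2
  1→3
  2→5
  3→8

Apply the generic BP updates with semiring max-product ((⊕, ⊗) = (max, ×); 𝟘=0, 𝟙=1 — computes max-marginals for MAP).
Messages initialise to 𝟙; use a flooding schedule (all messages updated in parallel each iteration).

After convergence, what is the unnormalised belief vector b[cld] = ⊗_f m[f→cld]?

b[cld] = [360, 576, 648, 648]

init: all messages = 𝟙 over 4 values
r1 m[φ0→fog] = [9, 9, 8, 9]
r1 m[φ0→cld] = [8, 9, 9, 9]
r1 m[φ1→cld] = [9, 8, 9, 9]
r1 m[φ1→wet] = [8, 9, 9, 8]
r1 m[φ2→fog] = [2, 3, 5, 8]
r1 m[fog→φ0] = [1, 1, 1, 1]
r1 m[fog→φ2] = [1, 1, 1, 1]
r1 m[cld→φ0] = [1, 1, 1, 1]
r1 m[cld→φ1] = [1, 1, 1, 1]
r1 m[wet→φ1] = [1, 1, 1, 1]
r2 m[φ0→fog] = [9, 9, 8, 9]
r2 m[φ0→cld] = [8, 9, 9, 9]
r2 m[φ1→cld] = [9, 8, 9, 9]
r2 m[φ1→wet] = [8, 9, 9, 8]
r2 m[φ2→fog] = [2, 3, 5, 8]
r2 m[fog→φ0] = [2, 3, 5, 8]
r2 m[fog→φ2] = [9, 9, 8, 9]
r2 m[cld→φ0] = [9, 8, 9, 9]
r2 m[cld→φ1] = [8, 9, 9, 9]
r2 m[wet→φ1] = [1, 1, 1, 1]
r3 m[φ0→fog] = [81, 81, 64, 81]
r3 m[φ0→cld] = [40, 72, 72, 72]
r3 m[φ1→cld] = [9, 8, 9, 9]
r3 m[φ1→wet] = [72, 81, 81, 72]
r3 m[φ2→fog] = [2, 3, 5, 8]
r3 m[fog→φ0] = [2, 3, 5, 8]
r3 m[fog→φ2] = [9, 9, 8, 9]
r3 m[cld→φ0] = [9, 8, 9, 9]
r3 m[cld→φ1] = [8, 9, 9, 9]
r3 m[wet→φ1] = [1, 1, 1, 1]
r4 m[φ0→fog] = [81, 81, 64, 81]
r4 m[φ0→cld] = [40, 72, 72, 72]
r4 m[φ1→cld] = [9, 8, 9, 9]
r4 m[φ1→wet] = [72, 81, 81, 72]
r4 m[φ2→fog] = [2, 3, 5, 8]
r4 m[fog→φ0] = [2, 3, 5, 8]
r4 m[fog→φ2] = [81, 81, 64, 81]
r4 m[cld→φ0] = [9, 8, 9, 9]
r4 m[cld→φ1] = [40, 72, 72, 72]
r4 m[wet→φ1] = [1, 1, 1, 1]
r5 m[φ0→fog] = [81, 81, 64, 81]
r5 m[φ0→cld] = [40, 72, 72, 72]
r5 m[φ1→cld] = [9, 8, 9, 9]
r5 m[φ1→wet] = [576, 648, 648, 576]
r5 m[φ2→fog] = [2, 3, 5, 8]
r5 m[fog→φ0] = [2, 3, 5, 8]
r5 m[fog→φ2] = [81, 81, 64, 81]
r5 m[cld→φ0] = [9, 8, 9, 9]
r5 m[cld→φ1] = [40, 72, 72, 72]
r5 m[wet→φ1] = [1, 1, 1, 1]
r6 m[φ0→fog] = [81, 81, 64, 81]
r6 m[φ0→cld] = [40, 72, 72, 72]
r6 m[φ1→cld] = [9, 8, 9, 9]
r6 m[φ1→wet] = [576, 648, 648, 576]
r6 m[φ2→fog] = [2, 3, 5, 8]
r6 m[fog→φ0] = [2, 3, 5, 8]
r6 m[fog→φ2] = [81, 81, 64, 81]
r6 m[cld→φ0] = [9, 8, 9, 9]
r6 m[cld→φ1] = [40, 72, 72, 72]
r6 m[wet→φ1] = [1, 1, 1, 1]
fixed point reached at round 6
b[cld] = ⊗ incoming = [360, 576, 648, 648]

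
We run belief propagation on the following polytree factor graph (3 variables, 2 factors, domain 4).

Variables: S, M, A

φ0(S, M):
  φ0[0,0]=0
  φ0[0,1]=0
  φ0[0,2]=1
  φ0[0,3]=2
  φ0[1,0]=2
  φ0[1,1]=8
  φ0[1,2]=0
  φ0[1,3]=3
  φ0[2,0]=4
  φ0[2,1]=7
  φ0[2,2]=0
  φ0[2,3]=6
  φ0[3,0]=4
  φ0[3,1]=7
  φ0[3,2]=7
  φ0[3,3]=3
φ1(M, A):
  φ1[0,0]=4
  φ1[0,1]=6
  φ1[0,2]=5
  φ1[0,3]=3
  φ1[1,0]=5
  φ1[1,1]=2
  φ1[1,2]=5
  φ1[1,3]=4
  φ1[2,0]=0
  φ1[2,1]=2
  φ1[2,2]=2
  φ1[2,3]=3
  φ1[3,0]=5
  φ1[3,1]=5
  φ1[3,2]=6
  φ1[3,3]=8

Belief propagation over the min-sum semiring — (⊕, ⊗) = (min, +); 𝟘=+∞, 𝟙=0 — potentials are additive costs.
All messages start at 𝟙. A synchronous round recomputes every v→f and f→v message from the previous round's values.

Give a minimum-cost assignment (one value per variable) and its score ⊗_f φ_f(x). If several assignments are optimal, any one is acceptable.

init: all messages = 𝟙 over 4 values
r1 m[φ0→S] = [0, 0, 0, 3]
r1 m[φ0→M] = [0, 0, 0, 2]
r1 m[φ1→M] = [3, 2, 0, 5]
r1 m[φ1→A] = [0, 2, 2, 3]
r1 m[S→φ0] = [0, 0, 0, 0]
r1 m[M→φ0] = [0, 0, 0, 0]
r1 m[M→φ1] = [0, 0, 0, 0]
r1 m[A→φ1] = [0, 0, 0, 0]
r2 m[φ0→S] = [0, 0, 0, 3]
r2 m[φ0→M] = [0, 0, 0, 2]
r2 m[φ1→M] = [3, 2, 0, 5]
r2 m[φ1→A] = [0, 2, 2, 3]
r2 m[S→φ0] = [0, 0, 0, 0]
r2 m[M→φ0] = [3, 2, 0, 5]
r2 m[M→φ1] = [0, 0, 0, 2]
r2 m[A→φ1] = [0, 0, 0, 0]
r3 m[φ0→S] = [1, 0, 0, 7]
r3 m[φ0→M] = [0, 0, 0, 2]
r3 m[φ1→M] = [3, 2, 0, 5]
r3 m[φ1→A] = [0, 2, 2, 3]
r3 m[S→φ0] = [0, 0, 0, 0]
r3 m[M→φ0] = [3, 2, 0, 5]
r3 m[M→φ1] = [0, 0, 0, 2]
r3 m[A→φ1] = [0, 0, 0, 0]
r4 m[φ0→S] = [1, 0, 0, 7]
r4 m[φ0→M] = [0, 0, 0, 2]
r4 m[φ1→M] = [3, 2, 0, 5]
r4 m[φ1→A] = [0, 2, 2, 3]
r4 m[S→φ0] = [0, 0, 0, 0]
r4 m[M→φ0] = [3, 2, 0, 5]
r4 m[M→φ1] = [0, 0, 0, 2]
r4 m[A→φ1] = [0, 0, 0, 0]
fixed point reached at round 4
traceback from S: (S=1, M=2, A=0), score=0

assignment: (S=1, M=2, A=0); score = 0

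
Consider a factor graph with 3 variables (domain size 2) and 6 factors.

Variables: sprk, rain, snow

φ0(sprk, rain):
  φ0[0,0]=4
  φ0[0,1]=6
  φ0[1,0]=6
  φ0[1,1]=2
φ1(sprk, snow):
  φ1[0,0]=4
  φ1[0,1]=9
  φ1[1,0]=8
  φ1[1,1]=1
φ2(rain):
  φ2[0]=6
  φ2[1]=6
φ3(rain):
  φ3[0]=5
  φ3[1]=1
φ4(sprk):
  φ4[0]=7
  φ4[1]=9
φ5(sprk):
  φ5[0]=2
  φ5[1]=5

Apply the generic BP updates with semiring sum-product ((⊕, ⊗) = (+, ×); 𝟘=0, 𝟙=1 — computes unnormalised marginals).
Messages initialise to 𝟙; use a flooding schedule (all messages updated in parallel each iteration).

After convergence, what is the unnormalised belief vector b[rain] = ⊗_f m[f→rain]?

init: all messages = 𝟙 over 2 values
r1 m[φ0→sprk] = [10, 8]
r1 m[φ0→rain] = [10, 8]
r1 m[φ1→sprk] = [13, 9]
r1 m[φ1→snow] = [12, 10]
r1 m[φ2→rain] = [6, 6]
r1 m[φ3→rain] = [5, 1]
r1 m[φ4→sprk] = [7, 9]
r1 m[φ5→sprk] = [2, 5]
r1 m[sprk→φ0] = [1, 1]
r1 m[sprk→φ1] = [1, 1]
r1 m[sprk→φ4] = [1, 1]
r1 m[sprk→φ5] = [1, 1]
r1 m[rain→φ0] = [1, 1]
r1 m[rain→φ2] = [1, 1]
r1 m[rain→φ3] = [1, 1]
r1 m[snow→φ1] = [1, 1]
r2 m[φ0→sprk] = [10, 8]
r2 m[φ0→rain] = [10, 8]
r2 m[φ1→sprk] = [13, 9]
r2 m[φ1→snow] = [12, 10]
r2 m[φ2→rain] = [6, 6]
r2 m[φ3→rain] = [5, 1]
r2 m[φ4→sprk] = [7, 9]
r2 m[φ5→sprk] = [2, 5]
r2 m[sprk→φ0] = [182, 405]
r2 m[sprk→φ1] = [140, 360]
r2 m[sprk→φ4] = [260, 360]
r2 m[sprk→φ5] = [910, 648]
r2 m[rain→φ0] = [30, 6]
r2 m[rain→φ2] = [50, 8]
r2 m[rain→φ3] = [60, 48]
r2 m[snow→φ1] = [1, 1]
r3 m[φ0→sprk] = [156, 192]
r3 m[φ0→rain] = [3158, 1902]
r3 m[φ1→sprk] = [13, 9]
r3 m[φ1→snow] = [3440, 1620]
r3 m[φ2→rain] = [6, 6]
r3 m[φ3→rain] = [5, 1]
r3 m[φ4→sprk] = [7, 9]
r3 m[φ5→sprk] = [2, 5]
r3 m[sprk→φ0] = [182, 405]
r3 m[sprk→φ1] = [140, 360]
r3 m[sprk→φ4] = [260, 360]
r3 m[sprk→φ5] = [910, 648]
r3 m[rain→φ0] = [30, 6]
r3 m[rain→φ2] = [50, 8]
r3 m[rain→φ3] = [60, 48]
r3 m[snow→φ1] = [1, 1]
r4 m[φ0→sprk] = [156, 192]
r4 m[φ0→rain] = [3158, 1902]
r4 m[φ1→sprk] = [13, 9]
r4 m[φ1→snow] = [3440, 1620]
r4 m[φ2→rain] = [6, 6]
r4 m[φ3→rain] = [5, 1]
r4 m[φ4→sprk] = [7, 9]
r4 m[φ5→sprk] = [2, 5]
r4 m[sprk→φ0] = [182, 405]
r4 m[sprk→φ1] = [2184, 8640]
r4 m[sprk→φ4] = [4056, 8640]
r4 m[sprk→φ5] = [14196, 15552]
r4 m[rain→φ0] = [30, 6]
r4 m[rain→φ2] = [15790, 1902]
r4 m[rain→φ3] = [18948, 11412]
r4 m[snow→φ1] = [1, 1]
r5 m[φ0→sprk] = [156, 192]
r5 m[φ0→rain] = [3158, 1902]
r5 m[φ1→sprk] = [13, 9]
r5 m[φ1→snow] = [77856, 28296]
r5 m[φ2→rain] = [6, 6]
r5 m[φ3→rain] = [5, 1]
r5 m[φ4→sprk] = [7, 9]
r5 m[φ5→sprk] = [2, 5]
r5 m[sprk→φ0] = [182, 405]
r5 m[sprk→φ1] = [2184, 8640]
r5 m[sprk→φ4] = [4056, 8640]
r5 m[sprk→φ5] = [14196, 15552]
r5 m[rain→φ0] = [30, 6]
r5 m[rain→φ2] = [15790, 1902]
r5 m[rain→φ3] = [18948, 11412]
r5 m[snow→φ1] = [1, 1]
r6 m[φ0→sprk] = [156, 192]
r6 m[φ0→rain] = [3158, 1902]
r6 m[φ1→sprk] = [13, 9]
r6 m[φ1→snow] = [77856, 28296]
r6 m[φ2→rain] = [6, 6]
r6 m[φ3→rain] = [5, 1]
r6 m[φ4→sprk] = [7, 9]
r6 m[φ5→sprk] = [2, 5]
r6 m[sprk→φ0] = [182, 405]
r6 m[sprk→φ1] = [2184, 8640]
r6 m[sprk→φ4] = [4056, 8640]
r6 m[sprk→φ5] = [14196, 15552]
r6 m[rain→φ0] = [30, 6]
r6 m[rain→φ2] = [15790, 1902]
r6 m[rain→φ3] = [18948, 11412]
r6 m[snow→φ1] = [1, 1]
fixed point reached at round 6
b[rain] = ⊗ incoming = [94740, 11412]

b[rain] = [94740, 11412]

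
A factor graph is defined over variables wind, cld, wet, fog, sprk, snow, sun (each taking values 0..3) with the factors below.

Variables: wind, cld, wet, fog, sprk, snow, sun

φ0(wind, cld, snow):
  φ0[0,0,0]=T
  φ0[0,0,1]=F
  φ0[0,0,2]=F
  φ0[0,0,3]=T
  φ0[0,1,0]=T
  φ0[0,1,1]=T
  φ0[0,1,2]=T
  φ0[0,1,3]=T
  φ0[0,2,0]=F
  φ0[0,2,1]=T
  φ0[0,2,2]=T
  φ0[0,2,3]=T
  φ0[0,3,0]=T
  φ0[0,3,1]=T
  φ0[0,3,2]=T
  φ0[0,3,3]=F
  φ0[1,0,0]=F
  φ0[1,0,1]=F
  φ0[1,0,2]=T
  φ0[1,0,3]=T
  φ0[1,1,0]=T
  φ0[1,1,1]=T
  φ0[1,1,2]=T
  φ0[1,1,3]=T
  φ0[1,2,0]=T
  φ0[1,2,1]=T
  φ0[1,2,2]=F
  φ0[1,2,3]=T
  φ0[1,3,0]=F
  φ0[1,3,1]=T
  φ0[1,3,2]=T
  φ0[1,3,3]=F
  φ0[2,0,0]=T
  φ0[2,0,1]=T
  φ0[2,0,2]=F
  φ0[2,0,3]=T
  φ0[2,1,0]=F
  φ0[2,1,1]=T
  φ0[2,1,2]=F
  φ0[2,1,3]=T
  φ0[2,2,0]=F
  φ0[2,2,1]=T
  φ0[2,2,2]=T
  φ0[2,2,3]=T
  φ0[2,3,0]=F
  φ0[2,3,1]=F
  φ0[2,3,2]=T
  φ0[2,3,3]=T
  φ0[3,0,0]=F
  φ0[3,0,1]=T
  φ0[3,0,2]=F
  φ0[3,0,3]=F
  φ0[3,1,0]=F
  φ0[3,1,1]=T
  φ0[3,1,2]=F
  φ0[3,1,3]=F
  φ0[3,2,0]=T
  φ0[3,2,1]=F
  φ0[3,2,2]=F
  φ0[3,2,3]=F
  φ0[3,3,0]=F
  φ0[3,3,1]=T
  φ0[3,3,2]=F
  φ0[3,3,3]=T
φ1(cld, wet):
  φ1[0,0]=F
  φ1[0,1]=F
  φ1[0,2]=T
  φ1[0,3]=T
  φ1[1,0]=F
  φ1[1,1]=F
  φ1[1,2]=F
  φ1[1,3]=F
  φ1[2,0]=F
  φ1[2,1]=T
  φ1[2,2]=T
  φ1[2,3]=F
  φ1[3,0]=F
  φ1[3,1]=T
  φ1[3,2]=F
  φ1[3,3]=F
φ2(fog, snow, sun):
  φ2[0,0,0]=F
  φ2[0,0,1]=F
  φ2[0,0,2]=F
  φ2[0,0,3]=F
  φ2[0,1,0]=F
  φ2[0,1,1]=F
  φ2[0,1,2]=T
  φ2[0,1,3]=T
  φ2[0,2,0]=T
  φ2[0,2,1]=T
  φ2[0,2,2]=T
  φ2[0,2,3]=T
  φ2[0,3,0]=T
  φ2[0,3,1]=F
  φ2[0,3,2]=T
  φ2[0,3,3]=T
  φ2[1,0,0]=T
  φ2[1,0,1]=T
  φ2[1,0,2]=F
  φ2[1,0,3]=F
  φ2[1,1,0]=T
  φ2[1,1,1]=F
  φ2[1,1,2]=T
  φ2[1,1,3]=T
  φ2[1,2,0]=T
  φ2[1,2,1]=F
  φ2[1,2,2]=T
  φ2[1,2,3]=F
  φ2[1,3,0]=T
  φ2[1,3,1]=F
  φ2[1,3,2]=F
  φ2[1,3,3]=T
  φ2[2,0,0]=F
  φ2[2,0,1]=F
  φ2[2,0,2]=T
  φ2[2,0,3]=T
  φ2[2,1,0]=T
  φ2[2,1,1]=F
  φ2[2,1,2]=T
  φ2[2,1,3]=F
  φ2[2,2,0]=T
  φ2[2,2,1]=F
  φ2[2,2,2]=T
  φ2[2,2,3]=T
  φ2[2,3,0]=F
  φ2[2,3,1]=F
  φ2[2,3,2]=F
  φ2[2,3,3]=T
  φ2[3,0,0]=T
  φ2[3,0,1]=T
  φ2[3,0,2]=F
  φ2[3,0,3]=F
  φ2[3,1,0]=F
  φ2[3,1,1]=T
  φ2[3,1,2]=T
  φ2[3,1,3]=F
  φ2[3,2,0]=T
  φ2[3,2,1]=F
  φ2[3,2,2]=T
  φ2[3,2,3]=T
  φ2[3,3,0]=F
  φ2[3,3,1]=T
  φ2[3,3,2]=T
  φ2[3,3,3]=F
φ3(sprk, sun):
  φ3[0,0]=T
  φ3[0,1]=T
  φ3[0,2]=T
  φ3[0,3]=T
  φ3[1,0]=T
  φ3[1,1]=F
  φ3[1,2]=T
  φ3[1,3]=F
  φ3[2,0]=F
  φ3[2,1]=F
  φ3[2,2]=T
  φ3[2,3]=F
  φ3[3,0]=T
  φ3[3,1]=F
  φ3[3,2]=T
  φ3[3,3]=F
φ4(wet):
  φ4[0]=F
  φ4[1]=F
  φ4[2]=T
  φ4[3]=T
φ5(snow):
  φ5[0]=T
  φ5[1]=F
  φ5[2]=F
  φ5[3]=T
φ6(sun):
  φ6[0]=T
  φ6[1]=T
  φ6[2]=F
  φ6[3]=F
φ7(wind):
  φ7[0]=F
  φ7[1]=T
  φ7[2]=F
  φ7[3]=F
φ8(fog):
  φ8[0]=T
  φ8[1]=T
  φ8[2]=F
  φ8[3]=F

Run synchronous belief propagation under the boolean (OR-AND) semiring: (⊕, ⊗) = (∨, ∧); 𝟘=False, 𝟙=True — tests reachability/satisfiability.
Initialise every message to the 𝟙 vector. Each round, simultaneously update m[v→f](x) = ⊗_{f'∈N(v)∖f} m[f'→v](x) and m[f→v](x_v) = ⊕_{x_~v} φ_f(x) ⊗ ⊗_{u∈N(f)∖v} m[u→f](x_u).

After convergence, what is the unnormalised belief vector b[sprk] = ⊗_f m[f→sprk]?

init: all messages = 𝟙 over 4 values
r1 m[φ0→wind] = [T, T, T, T]
r1 m[φ0→cld] = [T, T, T, T]
r1 m[φ0→snow] = [T, T, T, T]
r1 m[φ1→cld] = [T, F, T, T]
r1 m[φ1→wet] = [F, T, T, T]
r1 m[φ2→fog] = [T, T, T, T]
r1 m[φ2→snow] = [T, T, T, T]
r1 m[φ2→sun] = [T, T, T, T]
r1 m[φ3→sprk] = [T, T, T, T]
r1 m[φ3→sun] = [T, T, T, T]
r1 m[φ4→wet] = [F, F, T, T]
r1 m[φ5→snow] = [T, F, F, T]
r1 m[φ6→sun] = [T, T, F, F]
r1 m[φ7→wind] = [F, T, F, F]
r1 m[φ8→fog] = [T, T, F, F]
r1 m[wind→φ0] = [T, T, T, T]
r1 m[wind→φ7] = [T, T, T, T]
r1 m[cld→φ0] = [T, T, T, T]
r1 m[cld→φ1] = [T, T, T, T]
r1 m[wet→φ1] = [T, T, T, T]
r1 m[wet→φ4] = [T, T, T, T]
r1 m[fog→φ2] = [T, T, T, T]
r1 m[fog→φ8] = [T, T, T, T]
r1 m[sprk→φ3] = [T, T, T, T]
r1 m[snow→φ0] = [T, T, T, T]
r1 m[snow→φ2] = [T, T, T, T]
r1 m[snow→φ5] = [T, T, T, T]
r1 m[sun→φ2] = [T, T, T, T]
r1 m[sun→φ3] = [T, T, T, T]
r1 m[sun→φ6] = [T, T, T, T]
r2 m[φ0→wind] = [T, T, T, T]
r2 m[φ0→cld] = [T, T, T, T]
r2 m[φ0→snow] = [T, T, T, T]
r2 m[φ1→cld] = [T, F, T, T]
r2 m[φ1→wet] = [F, T, T, T]
r2 m[φ2→fog] = [T, T, T, T]
r2 m[φ2→snow] = [T, T, T, T]
r2 m[φ2→sun] = [T, T, T, T]
r2 m[φ3→sprk] = [T, T, T, T]
r2 m[φ3→sun] = [T, T, T, T]
r2 m[φ4→wet] = [F, F, T, T]
r2 m[φ5→snow] = [T, F, F, T]
r2 m[φ6→sun] = [T, T, F, F]
r2 m[φ7→wind] = [F, T, F, F]
r2 m[φ8→fog] = [T, T, F, F]
r2 m[wind→φ0] = [F, T, F, F]
r2 m[wind→φ7] = [T, T, T, T]
r2 m[cld→φ0] = [T, F, T, T]
r2 m[cld→φ1] = [T, T, T, T]
r2 m[wet→φ1] = [F, F, T, T]
r2 m[wet→φ4] = [F, T, T, T]
r2 m[fog→φ2] = [T, T, F, F]
r2 m[fog→φ8] = [T, T, T, T]
r2 m[sprk→φ3] = [T, T, T, T]
r2 m[snow→φ0] = [T, F, F, T]
r2 m[snow→φ2] = [T, F, F, T]
r2 m[snow→φ5] = [T, T, T, T]
r2 m[sun→φ2] = [T, T, F, F]
r2 m[sun→φ3] = [T, T, F, F]
r2 m[sun→φ6] = [T, T, T, T]
r3 m[φ0→wind] = [T, T, T, T]
r3 m[φ0→cld] = [T, T, T, F]
r3 m[φ0→snow] = [T, T, T, T]
r3 m[φ1→cld] = [T, F, T, F]
r3 m[φ1→wet] = [F, T, T, T]
r3 m[φ2→fog] = [T, T, F, T]
r3 m[φ2→snow] = [T, T, T, T]
r3 m[φ2→sun] = [T, T, T, T]
r3 m[φ3→sprk] = [T, T, F, T]
r3 m[φ3→sun] = [T, T, T, T]
r3 m[φ4→wet] = [F, F, T, T]
r3 m[φ5→snow] = [T, F, F, T]
r3 m[φ6→sun] = [T, T, F, F]
r3 m[φ7→wind] = [F, T, F, F]
r3 m[φ8→fog] = [T, T, F, F]
r3 m[wind→φ0] = [F, T, F, F]
r3 m[wind→φ7] = [T, T, T, T]
r3 m[cld→φ0] = [T, F, T, T]
r3 m[cld→φ1] = [T, T, T, T]
r3 m[wet→φ1] = [F, F, T, T]
r3 m[wet→φ4] = [F, T, T, T]
r3 m[fog→φ2] = [T, T, F, F]
r3 m[fog→φ8] = [T, T, T, T]
r3 m[sprk→φ3] = [T, T, T, T]
r3 m[snow→φ0] = [T, F, F, T]
r3 m[snow→φ2] = [T, F, F, T]
r3 m[snow→φ5] = [T, T, T, T]
r3 m[sun→φ2] = [T, T, F, F]
r3 m[sun→φ3] = [T, T, F, F]
r3 m[sun→φ6] = [T, T, T, T]
r4 m[φ0→wind] = [T, T, T, T]
r4 m[φ0→cld] = [T, T, T, F]
r4 m[φ0→snow] = [T, T, T, T]
r4 m[φ1→cld] = [T, F, T, F]
r4 m[φ1→wet] = [F, T, T, T]
r4 m[φ2→fog] = [T, T, F, T]
r4 m[φ2→snow] = [T, T, T, T]
r4 m[φ2→sun] = [T, T, T, T]
r4 m[φ3→sprk] = [T, T, F, T]
r4 m[φ3→sun] = [T, T, T, T]
r4 m[φ4→wet] = [F, F, T, T]
r4 m[φ5→snow] = [T, F, F, T]
r4 m[φ6→sun] = [T, T, F, F]
r4 m[φ7→wind] = [F, T, F, F]
r4 m[φ8→fog] = [T, T, F, F]
r4 m[wind→φ0] = [F, T, F, F]
r4 m[wind→φ7] = [T, T, T, T]
r4 m[cld→φ0] = [T, F, T, F]
r4 m[cld→φ1] = [T, T, T, F]
r4 m[wet→φ1] = [F, F, T, T]
r4 m[wet→φ4] = [F, T, T, T]
r4 m[fog→φ2] = [T, T, F, F]
r4 m[fog→φ8] = [T, T, F, T]
r4 m[sprk→φ3] = [T, T, T, T]
r4 m[snow→φ0] = [T, F, F, T]
r4 m[snow→φ2] = [T, F, F, T]
r4 m[snow→φ5] = [T, T, T, T]
r4 m[sun→φ2] = [T, T, F, F]
r4 m[sun→φ3] = [T, T, F, F]
r4 m[sun→φ6] = [T, T, T, T]
r5 m[φ0→wind] = [T, T, T, T]
r5 m[φ0→cld] = [T, T, T, F]
r5 m[φ0→snow] = [T, T, T, T]
r5 m[φ1→cld] = [T, F, T, F]
r5 m[φ1→wet] = [F, T, T, T]
r5 m[φ2→fog] = [T, T, F, T]
r5 m[φ2→snow] = [T, T, T, T]
r5 m[φ2→sun] = [T, T, T, T]
r5 m[φ3→sprk] = [T, T, F, T]
r5 m[φ3→sun] = [T, T, T, T]
r5 m[φ4→wet] = [F, F, T, T]
r5 m[φ5→snow] = [T, F, F, T]
r5 m[φ6→sun] = [T, T, F, F]
r5 m[φ7→wind] = [F, T, F, F]
r5 m[φ8→fog] = [T, T, F, F]
r5 m[wind→φ0] = [F, T, F, F]
r5 m[wind→φ7] = [T, T, T, T]
r5 m[cld→φ0] = [T, F, T, F]
r5 m[cld→φ1] = [T, T, T, F]
r5 m[wet→φ1] = [F, F, T, T]
r5 m[wet→φ4] = [F, T, T, T]
r5 m[fog→φ2] = [T, T, F, F]
r5 m[fog→φ8] = [T, T, F, T]
r5 m[sprk→φ3] = [T, T, T, T]
r5 m[snow→φ0] = [T, F, F, T]
r5 m[snow→φ2] = [T, F, F, T]
r5 m[snow→φ5] = [T, T, T, T]
r5 m[sun→φ2] = [T, T, F, F]
r5 m[sun→φ3] = [T, T, F, F]
r5 m[sun→φ6] = [T, T, T, T]
fixed point reached at round 5
b[sprk] = ⊗ incoming = [T, T, F, T]

b[sprk] = [T, T, F, T]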